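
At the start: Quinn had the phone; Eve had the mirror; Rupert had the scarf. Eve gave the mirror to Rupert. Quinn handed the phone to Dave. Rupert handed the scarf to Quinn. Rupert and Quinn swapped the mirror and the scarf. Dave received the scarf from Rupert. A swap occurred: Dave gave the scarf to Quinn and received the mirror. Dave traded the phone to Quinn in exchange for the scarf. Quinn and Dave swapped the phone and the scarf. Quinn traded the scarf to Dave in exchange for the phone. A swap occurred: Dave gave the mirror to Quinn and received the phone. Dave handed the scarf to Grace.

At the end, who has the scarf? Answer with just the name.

Answer: Grace

Derivation:
Tracking all object holders:
Start: phone:Quinn, mirror:Eve, scarf:Rupert
Event 1 (give mirror: Eve -> Rupert). State: phone:Quinn, mirror:Rupert, scarf:Rupert
Event 2 (give phone: Quinn -> Dave). State: phone:Dave, mirror:Rupert, scarf:Rupert
Event 3 (give scarf: Rupert -> Quinn). State: phone:Dave, mirror:Rupert, scarf:Quinn
Event 4 (swap mirror<->scarf: now mirror:Quinn, scarf:Rupert). State: phone:Dave, mirror:Quinn, scarf:Rupert
Event 5 (give scarf: Rupert -> Dave). State: phone:Dave, mirror:Quinn, scarf:Dave
Event 6 (swap scarf<->mirror: now scarf:Quinn, mirror:Dave). State: phone:Dave, mirror:Dave, scarf:Quinn
Event 7 (swap phone<->scarf: now phone:Quinn, scarf:Dave). State: phone:Quinn, mirror:Dave, scarf:Dave
Event 8 (swap phone<->scarf: now phone:Dave, scarf:Quinn). State: phone:Dave, mirror:Dave, scarf:Quinn
Event 9 (swap scarf<->phone: now scarf:Dave, phone:Quinn). State: phone:Quinn, mirror:Dave, scarf:Dave
Event 10 (swap mirror<->phone: now mirror:Quinn, phone:Dave). State: phone:Dave, mirror:Quinn, scarf:Dave
Event 11 (give scarf: Dave -> Grace). State: phone:Dave, mirror:Quinn, scarf:Grace

Final state: phone:Dave, mirror:Quinn, scarf:Grace
The scarf is held by Grace.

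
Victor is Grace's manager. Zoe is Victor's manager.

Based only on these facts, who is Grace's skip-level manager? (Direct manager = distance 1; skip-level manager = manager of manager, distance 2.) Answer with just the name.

Reconstructing the manager chain from the given facts:
  Zoe -> Victor -> Grace
(each arrow means 'manager of the next')
Positions in the chain (0 = top):
  position of Zoe: 0
  position of Victor: 1
  position of Grace: 2

Grace is at position 2; the skip-level manager is 2 steps up the chain, i.e. position 0: Zoe.

Answer: Zoe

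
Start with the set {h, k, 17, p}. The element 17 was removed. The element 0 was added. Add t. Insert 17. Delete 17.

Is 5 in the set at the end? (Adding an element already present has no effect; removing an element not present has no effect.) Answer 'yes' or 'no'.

Tracking the set through each operation:
Start: {17, h, k, p}
Event 1 (remove 17): removed. Set: {h, k, p}
Event 2 (add 0): added. Set: {0, h, k, p}
Event 3 (add t): added. Set: {0, h, k, p, t}
Event 4 (add 17): added. Set: {0, 17, h, k, p, t}
Event 5 (remove 17): removed. Set: {0, h, k, p, t}

Final set: {0, h, k, p, t} (size 5)
5 is NOT in the final set.

Answer: no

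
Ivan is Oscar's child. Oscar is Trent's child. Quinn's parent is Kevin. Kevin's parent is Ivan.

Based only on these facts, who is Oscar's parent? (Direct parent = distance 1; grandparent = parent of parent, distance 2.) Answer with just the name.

Reconstructing the parent chain from the given facts:
  Trent -> Oscar -> Ivan -> Kevin -> Quinn
(each arrow means 'parent of the next')
Positions in the chain (0 = top):
  position of Trent: 0
  position of Oscar: 1
  position of Ivan: 2
  position of Kevin: 3
  position of Quinn: 4

Oscar is at position 1; the parent is 1 step up the chain, i.e. position 0: Trent.

Answer: Trent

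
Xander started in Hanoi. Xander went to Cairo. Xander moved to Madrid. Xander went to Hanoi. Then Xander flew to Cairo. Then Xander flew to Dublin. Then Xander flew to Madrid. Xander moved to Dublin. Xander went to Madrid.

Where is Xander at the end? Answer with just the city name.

Answer: Madrid

Derivation:
Tracking Xander's location:
Start: Xander is in Hanoi.
After move 1: Hanoi -> Cairo. Xander is in Cairo.
After move 2: Cairo -> Madrid. Xander is in Madrid.
After move 3: Madrid -> Hanoi. Xander is in Hanoi.
After move 4: Hanoi -> Cairo. Xander is in Cairo.
After move 5: Cairo -> Dublin. Xander is in Dublin.
After move 6: Dublin -> Madrid. Xander is in Madrid.
After move 7: Madrid -> Dublin. Xander is in Dublin.
After move 8: Dublin -> Madrid. Xander is in Madrid.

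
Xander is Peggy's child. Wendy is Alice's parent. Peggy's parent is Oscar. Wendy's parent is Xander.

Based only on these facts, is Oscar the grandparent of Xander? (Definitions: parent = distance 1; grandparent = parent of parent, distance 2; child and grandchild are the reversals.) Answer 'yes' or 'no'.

Reconstructing the parent chain from the given facts:
  Oscar -> Peggy -> Xander -> Wendy -> Alice
(each arrow means 'parent of the next')
Positions in the chain (0 = top):
  position of Oscar: 0
  position of Peggy: 1
  position of Xander: 2
  position of Wendy: 3
  position of Alice: 4

Oscar is at position 0, Xander is at position 2; signed distance (j - i) = 2.
'grandparent' requires j - i = 2. Actual distance is 2, so the relation HOLDS.

Answer: yes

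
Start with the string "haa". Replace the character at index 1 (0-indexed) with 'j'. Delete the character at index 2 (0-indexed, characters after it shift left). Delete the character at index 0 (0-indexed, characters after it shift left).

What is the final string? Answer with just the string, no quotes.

Applying each edit step by step:
Start: "haa"
Op 1 (replace idx 1: 'a' -> 'j'): "haa" -> "hja"
Op 2 (delete idx 2 = 'a'): "hja" -> "hj"
Op 3 (delete idx 0 = 'h'): "hj" -> "j"

Answer: j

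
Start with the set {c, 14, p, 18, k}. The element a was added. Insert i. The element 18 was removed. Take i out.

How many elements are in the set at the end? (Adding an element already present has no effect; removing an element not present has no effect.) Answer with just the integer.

Tracking the set through each operation:
Start: {14, 18, c, k, p}
Event 1 (add a): added. Set: {14, 18, a, c, k, p}
Event 2 (add i): added. Set: {14, 18, a, c, i, k, p}
Event 3 (remove 18): removed. Set: {14, a, c, i, k, p}
Event 4 (remove i): removed. Set: {14, a, c, k, p}

Final set: {14, a, c, k, p} (size 5)

Answer: 5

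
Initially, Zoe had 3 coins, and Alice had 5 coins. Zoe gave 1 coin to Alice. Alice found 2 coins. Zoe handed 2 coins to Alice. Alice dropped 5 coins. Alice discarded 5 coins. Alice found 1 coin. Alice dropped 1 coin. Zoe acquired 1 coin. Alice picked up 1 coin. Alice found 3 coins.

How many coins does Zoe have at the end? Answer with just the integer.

Answer: 1

Derivation:
Tracking counts step by step:
Start: Zoe=3, Alice=5
Event 1 (Zoe -> Alice, 1): Zoe: 3 -> 2, Alice: 5 -> 6. State: Zoe=2, Alice=6
Event 2 (Alice +2): Alice: 6 -> 8. State: Zoe=2, Alice=8
Event 3 (Zoe -> Alice, 2): Zoe: 2 -> 0, Alice: 8 -> 10. State: Zoe=0, Alice=10
Event 4 (Alice -5): Alice: 10 -> 5. State: Zoe=0, Alice=5
Event 5 (Alice -5): Alice: 5 -> 0. State: Zoe=0, Alice=0
Event 6 (Alice +1): Alice: 0 -> 1. State: Zoe=0, Alice=1
Event 7 (Alice -1): Alice: 1 -> 0. State: Zoe=0, Alice=0
Event 8 (Zoe +1): Zoe: 0 -> 1. State: Zoe=1, Alice=0
Event 9 (Alice +1): Alice: 0 -> 1. State: Zoe=1, Alice=1
Event 10 (Alice +3): Alice: 1 -> 4. State: Zoe=1, Alice=4

Zoe's final count: 1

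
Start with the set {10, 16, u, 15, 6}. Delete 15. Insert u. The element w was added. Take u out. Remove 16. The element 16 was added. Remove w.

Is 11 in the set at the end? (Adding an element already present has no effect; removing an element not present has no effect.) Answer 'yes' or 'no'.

Tracking the set through each operation:
Start: {10, 15, 16, 6, u}
Event 1 (remove 15): removed. Set: {10, 16, 6, u}
Event 2 (add u): already present, no change. Set: {10, 16, 6, u}
Event 3 (add w): added. Set: {10, 16, 6, u, w}
Event 4 (remove u): removed. Set: {10, 16, 6, w}
Event 5 (remove 16): removed. Set: {10, 6, w}
Event 6 (add 16): added. Set: {10, 16, 6, w}
Event 7 (remove w): removed. Set: {10, 16, 6}

Final set: {10, 16, 6} (size 3)
11 is NOT in the final set.

Answer: no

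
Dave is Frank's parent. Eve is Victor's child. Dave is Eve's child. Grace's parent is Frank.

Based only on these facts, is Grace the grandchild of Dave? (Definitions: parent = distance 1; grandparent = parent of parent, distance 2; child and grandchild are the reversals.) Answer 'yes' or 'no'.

Reconstructing the parent chain from the given facts:
  Victor -> Eve -> Dave -> Frank -> Grace
(each arrow means 'parent of the next')
Positions in the chain (0 = top):
  position of Victor: 0
  position of Eve: 1
  position of Dave: 2
  position of Frank: 3
  position of Grace: 4

Grace is at position 4, Dave is at position 2; signed distance (j - i) = -2.
'grandchild' requires j - i = -2. Actual distance is -2, so the relation HOLDS.

Answer: yes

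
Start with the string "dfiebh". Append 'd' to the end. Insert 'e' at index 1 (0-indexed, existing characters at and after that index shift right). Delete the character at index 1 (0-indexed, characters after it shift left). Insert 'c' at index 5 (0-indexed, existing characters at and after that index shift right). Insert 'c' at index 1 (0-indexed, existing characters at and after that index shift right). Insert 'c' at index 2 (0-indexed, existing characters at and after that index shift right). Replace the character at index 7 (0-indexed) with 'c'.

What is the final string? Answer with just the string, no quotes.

Answer: dccfiebchd

Derivation:
Applying each edit step by step:
Start: "dfiebh"
Op 1 (append 'd'): "dfiebh" -> "dfiebhd"
Op 2 (insert 'e' at idx 1): "dfiebhd" -> "defiebhd"
Op 3 (delete idx 1 = 'e'): "defiebhd" -> "dfiebhd"
Op 4 (insert 'c' at idx 5): "dfiebhd" -> "dfiebchd"
Op 5 (insert 'c' at idx 1): "dfiebchd" -> "dcfiebchd"
Op 6 (insert 'c' at idx 2): "dcfiebchd" -> "dccfiebchd"
Op 7 (replace idx 7: 'c' -> 'c'): "dccfiebchd" -> "dccfiebchd"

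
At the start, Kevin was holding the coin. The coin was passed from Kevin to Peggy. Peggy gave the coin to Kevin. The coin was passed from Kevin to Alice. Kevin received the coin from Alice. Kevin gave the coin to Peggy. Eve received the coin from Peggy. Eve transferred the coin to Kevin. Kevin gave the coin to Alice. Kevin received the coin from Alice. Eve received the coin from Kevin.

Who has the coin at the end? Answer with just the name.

Tracking the coin through each event:
Start: Kevin has the coin.
After event 1: Peggy has the coin.
After event 2: Kevin has the coin.
After event 3: Alice has the coin.
After event 4: Kevin has the coin.
After event 5: Peggy has the coin.
After event 6: Eve has the coin.
After event 7: Kevin has the coin.
After event 8: Alice has the coin.
After event 9: Kevin has the coin.
After event 10: Eve has the coin.

Answer: Eve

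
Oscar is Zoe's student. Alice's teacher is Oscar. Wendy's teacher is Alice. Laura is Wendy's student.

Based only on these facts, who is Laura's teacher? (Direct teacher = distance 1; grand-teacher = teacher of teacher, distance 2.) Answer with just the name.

Answer: Wendy

Derivation:
Reconstructing the teacher chain from the given facts:
  Zoe -> Oscar -> Alice -> Wendy -> Laura
(each arrow means 'teacher of the next')
Positions in the chain (0 = top):
  position of Zoe: 0
  position of Oscar: 1
  position of Alice: 2
  position of Wendy: 3
  position of Laura: 4

Laura is at position 4; the teacher is 1 step up the chain, i.e. position 3: Wendy.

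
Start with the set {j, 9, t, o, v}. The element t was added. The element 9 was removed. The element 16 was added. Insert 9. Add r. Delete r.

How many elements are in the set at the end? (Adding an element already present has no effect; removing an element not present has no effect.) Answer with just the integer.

Tracking the set through each operation:
Start: {9, j, o, t, v}
Event 1 (add t): already present, no change. Set: {9, j, o, t, v}
Event 2 (remove 9): removed. Set: {j, o, t, v}
Event 3 (add 16): added. Set: {16, j, o, t, v}
Event 4 (add 9): added. Set: {16, 9, j, o, t, v}
Event 5 (add r): added. Set: {16, 9, j, o, r, t, v}
Event 6 (remove r): removed. Set: {16, 9, j, o, t, v}

Final set: {16, 9, j, o, t, v} (size 6)

Answer: 6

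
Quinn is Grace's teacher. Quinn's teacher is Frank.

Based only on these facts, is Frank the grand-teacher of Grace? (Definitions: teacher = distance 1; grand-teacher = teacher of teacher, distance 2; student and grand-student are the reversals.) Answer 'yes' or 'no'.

Answer: yes

Derivation:
Reconstructing the teacher chain from the given facts:
  Frank -> Quinn -> Grace
(each arrow means 'teacher of the next')
Positions in the chain (0 = top):
  position of Frank: 0
  position of Quinn: 1
  position of Grace: 2

Frank is at position 0, Grace is at position 2; signed distance (j - i) = 2.
'grand-teacher' requires j - i = 2. Actual distance is 2, so the relation HOLDS.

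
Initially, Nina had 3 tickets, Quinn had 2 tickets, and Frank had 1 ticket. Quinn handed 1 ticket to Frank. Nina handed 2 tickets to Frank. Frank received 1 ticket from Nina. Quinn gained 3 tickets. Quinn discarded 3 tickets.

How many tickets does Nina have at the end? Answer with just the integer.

Answer: 0

Derivation:
Tracking counts step by step:
Start: Nina=3, Quinn=2, Frank=1
Event 1 (Quinn -> Frank, 1): Quinn: 2 -> 1, Frank: 1 -> 2. State: Nina=3, Quinn=1, Frank=2
Event 2 (Nina -> Frank, 2): Nina: 3 -> 1, Frank: 2 -> 4. State: Nina=1, Quinn=1, Frank=4
Event 3 (Nina -> Frank, 1): Nina: 1 -> 0, Frank: 4 -> 5. State: Nina=0, Quinn=1, Frank=5
Event 4 (Quinn +3): Quinn: 1 -> 4. State: Nina=0, Quinn=4, Frank=5
Event 5 (Quinn -3): Quinn: 4 -> 1. State: Nina=0, Quinn=1, Frank=5

Nina's final count: 0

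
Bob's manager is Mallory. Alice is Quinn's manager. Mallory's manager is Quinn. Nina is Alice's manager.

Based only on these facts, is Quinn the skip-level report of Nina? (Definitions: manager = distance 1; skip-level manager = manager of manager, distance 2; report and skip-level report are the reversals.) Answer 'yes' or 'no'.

Reconstructing the manager chain from the given facts:
  Nina -> Alice -> Quinn -> Mallory -> Bob
(each arrow means 'manager of the next')
Positions in the chain (0 = top):
  position of Nina: 0
  position of Alice: 1
  position of Quinn: 2
  position of Mallory: 3
  position of Bob: 4

Quinn is at position 2, Nina is at position 0; signed distance (j - i) = -2.
'skip-level report' requires j - i = -2. Actual distance is -2, so the relation HOLDS.

Answer: yes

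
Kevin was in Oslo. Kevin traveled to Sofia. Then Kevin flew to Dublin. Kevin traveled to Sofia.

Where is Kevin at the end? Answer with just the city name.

Tracking Kevin's location:
Start: Kevin is in Oslo.
After move 1: Oslo -> Sofia. Kevin is in Sofia.
After move 2: Sofia -> Dublin. Kevin is in Dublin.
After move 3: Dublin -> Sofia. Kevin is in Sofia.

Answer: Sofia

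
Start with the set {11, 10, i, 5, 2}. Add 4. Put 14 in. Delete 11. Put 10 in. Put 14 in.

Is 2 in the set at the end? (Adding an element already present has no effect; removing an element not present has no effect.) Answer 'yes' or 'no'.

Tracking the set through each operation:
Start: {10, 11, 2, 5, i}
Event 1 (add 4): added. Set: {10, 11, 2, 4, 5, i}
Event 2 (add 14): added. Set: {10, 11, 14, 2, 4, 5, i}
Event 3 (remove 11): removed. Set: {10, 14, 2, 4, 5, i}
Event 4 (add 10): already present, no change. Set: {10, 14, 2, 4, 5, i}
Event 5 (add 14): already present, no change. Set: {10, 14, 2, 4, 5, i}

Final set: {10, 14, 2, 4, 5, i} (size 6)
2 is in the final set.

Answer: yes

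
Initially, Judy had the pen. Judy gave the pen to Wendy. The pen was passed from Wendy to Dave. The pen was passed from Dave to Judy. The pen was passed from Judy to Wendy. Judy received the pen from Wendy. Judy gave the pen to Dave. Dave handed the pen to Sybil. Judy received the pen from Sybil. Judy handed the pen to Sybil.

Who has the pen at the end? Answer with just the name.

Tracking the pen through each event:
Start: Judy has the pen.
After event 1: Wendy has the pen.
After event 2: Dave has the pen.
After event 3: Judy has the pen.
After event 4: Wendy has the pen.
After event 5: Judy has the pen.
After event 6: Dave has the pen.
After event 7: Sybil has the pen.
After event 8: Judy has the pen.
After event 9: Sybil has the pen.

Answer: Sybil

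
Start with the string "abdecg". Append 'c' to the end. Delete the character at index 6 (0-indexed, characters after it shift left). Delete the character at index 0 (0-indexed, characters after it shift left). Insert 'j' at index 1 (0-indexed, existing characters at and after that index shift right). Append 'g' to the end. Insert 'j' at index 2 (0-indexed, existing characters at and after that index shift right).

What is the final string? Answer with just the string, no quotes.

Applying each edit step by step:
Start: "abdecg"
Op 1 (append 'c'): "abdecg" -> "abdecgc"
Op 2 (delete idx 6 = 'c'): "abdecgc" -> "abdecg"
Op 3 (delete idx 0 = 'a'): "abdecg" -> "bdecg"
Op 4 (insert 'j' at idx 1): "bdecg" -> "bjdecg"
Op 5 (append 'g'): "bjdecg" -> "bjdecgg"
Op 6 (insert 'j' at idx 2): "bjdecgg" -> "bjjdecgg"

Answer: bjjdecgg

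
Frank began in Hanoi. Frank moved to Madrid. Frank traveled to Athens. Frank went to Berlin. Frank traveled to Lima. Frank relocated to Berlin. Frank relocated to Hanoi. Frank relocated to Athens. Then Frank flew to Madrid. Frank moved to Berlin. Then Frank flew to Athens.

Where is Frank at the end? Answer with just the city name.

Answer: Athens

Derivation:
Tracking Frank's location:
Start: Frank is in Hanoi.
After move 1: Hanoi -> Madrid. Frank is in Madrid.
After move 2: Madrid -> Athens. Frank is in Athens.
After move 3: Athens -> Berlin. Frank is in Berlin.
After move 4: Berlin -> Lima. Frank is in Lima.
After move 5: Lima -> Berlin. Frank is in Berlin.
After move 6: Berlin -> Hanoi. Frank is in Hanoi.
After move 7: Hanoi -> Athens. Frank is in Athens.
After move 8: Athens -> Madrid. Frank is in Madrid.
After move 9: Madrid -> Berlin. Frank is in Berlin.
After move 10: Berlin -> Athens. Frank is in Athens.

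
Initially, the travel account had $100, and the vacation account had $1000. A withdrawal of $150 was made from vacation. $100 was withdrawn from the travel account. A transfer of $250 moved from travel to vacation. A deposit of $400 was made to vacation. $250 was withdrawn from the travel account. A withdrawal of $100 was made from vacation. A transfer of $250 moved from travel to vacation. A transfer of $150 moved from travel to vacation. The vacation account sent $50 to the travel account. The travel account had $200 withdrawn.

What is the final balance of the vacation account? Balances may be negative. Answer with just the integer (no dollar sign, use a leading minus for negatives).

Answer: 1750

Derivation:
Tracking account balances step by step:
Start: travel=100, vacation=1000
Event 1 (withdraw 150 from vacation): vacation: 1000 - 150 = 850. Balances: travel=100, vacation=850
Event 2 (withdraw 100 from travel): travel: 100 - 100 = 0. Balances: travel=0, vacation=850
Event 3 (transfer 250 travel -> vacation): travel: 0 - 250 = -250, vacation: 850 + 250 = 1100. Balances: travel=-250, vacation=1100
Event 4 (deposit 400 to vacation): vacation: 1100 + 400 = 1500. Balances: travel=-250, vacation=1500
Event 5 (withdraw 250 from travel): travel: -250 - 250 = -500. Balances: travel=-500, vacation=1500
Event 6 (withdraw 100 from vacation): vacation: 1500 - 100 = 1400. Balances: travel=-500, vacation=1400
Event 7 (transfer 250 travel -> vacation): travel: -500 - 250 = -750, vacation: 1400 + 250 = 1650. Balances: travel=-750, vacation=1650
Event 8 (transfer 150 travel -> vacation): travel: -750 - 150 = -900, vacation: 1650 + 150 = 1800. Balances: travel=-900, vacation=1800
Event 9 (transfer 50 vacation -> travel): vacation: 1800 - 50 = 1750, travel: -900 + 50 = -850. Balances: travel=-850, vacation=1750
Event 10 (withdraw 200 from travel): travel: -850 - 200 = -1050. Balances: travel=-1050, vacation=1750

Final balance of vacation: 1750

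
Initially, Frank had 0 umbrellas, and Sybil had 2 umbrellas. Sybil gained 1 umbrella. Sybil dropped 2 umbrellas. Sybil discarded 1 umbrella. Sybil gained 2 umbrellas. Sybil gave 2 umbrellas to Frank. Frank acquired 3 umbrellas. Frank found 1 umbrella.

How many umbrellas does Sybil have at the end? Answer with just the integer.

Tracking counts step by step:
Start: Frank=0, Sybil=2
Event 1 (Sybil +1): Sybil: 2 -> 3. State: Frank=0, Sybil=3
Event 2 (Sybil -2): Sybil: 3 -> 1. State: Frank=0, Sybil=1
Event 3 (Sybil -1): Sybil: 1 -> 0. State: Frank=0, Sybil=0
Event 4 (Sybil +2): Sybil: 0 -> 2. State: Frank=0, Sybil=2
Event 5 (Sybil -> Frank, 2): Sybil: 2 -> 0, Frank: 0 -> 2. State: Frank=2, Sybil=0
Event 6 (Frank +3): Frank: 2 -> 5. State: Frank=5, Sybil=0
Event 7 (Frank +1): Frank: 5 -> 6. State: Frank=6, Sybil=0

Sybil's final count: 0

Answer: 0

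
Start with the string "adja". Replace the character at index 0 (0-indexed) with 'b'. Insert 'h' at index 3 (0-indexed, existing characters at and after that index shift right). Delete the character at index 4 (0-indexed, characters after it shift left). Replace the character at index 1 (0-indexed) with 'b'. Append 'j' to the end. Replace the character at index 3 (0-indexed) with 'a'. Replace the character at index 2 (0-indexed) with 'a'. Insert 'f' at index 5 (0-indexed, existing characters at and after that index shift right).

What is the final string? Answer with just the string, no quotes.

Applying each edit step by step:
Start: "adja"
Op 1 (replace idx 0: 'a' -> 'b'): "adja" -> "bdja"
Op 2 (insert 'h' at idx 3): "bdja" -> "bdjha"
Op 3 (delete idx 4 = 'a'): "bdjha" -> "bdjh"
Op 4 (replace idx 1: 'd' -> 'b'): "bdjh" -> "bbjh"
Op 5 (append 'j'): "bbjh" -> "bbjhj"
Op 6 (replace idx 3: 'h' -> 'a'): "bbjhj" -> "bbjaj"
Op 7 (replace idx 2: 'j' -> 'a'): "bbjaj" -> "bbaaj"
Op 8 (insert 'f' at idx 5): "bbaaj" -> "bbaajf"

Answer: bbaajf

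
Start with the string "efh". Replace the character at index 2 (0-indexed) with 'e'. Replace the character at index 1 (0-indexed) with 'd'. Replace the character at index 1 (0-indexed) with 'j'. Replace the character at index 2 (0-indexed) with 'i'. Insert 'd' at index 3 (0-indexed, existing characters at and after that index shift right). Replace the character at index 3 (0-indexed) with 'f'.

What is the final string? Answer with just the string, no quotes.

Answer: ejif

Derivation:
Applying each edit step by step:
Start: "efh"
Op 1 (replace idx 2: 'h' -> 'e'): "efh" -> "efe"
Op 2 (replace idx 1: 'f' -> 'd'): "efe" -> "ede"
Op 3 (replace idx 1: 'd' -> 'j'): "ede" -> "eje"
Op 4 (replace idx 2: 'e' -> 'i'): "eje" -> "eji"
Op 5 (insert 'd' at idx 3): "eji" -> "ejid"
Op 6 (replace idx 3: 'd' -> 'f'): "ejid" -> "ejif"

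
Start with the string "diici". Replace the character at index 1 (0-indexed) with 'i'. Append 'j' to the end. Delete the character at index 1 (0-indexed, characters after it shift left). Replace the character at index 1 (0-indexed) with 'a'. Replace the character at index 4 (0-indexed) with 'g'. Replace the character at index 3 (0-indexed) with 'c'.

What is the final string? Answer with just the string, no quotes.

Answer: daccg

Derivation:
Applying each edit step by step:
Start: "diici"
Op 1 (replace idx 1: 'i' -> 'i'): "diici" -> "diici"
Op 2 (append 'j'): "diici" -> "diicij"
Op 3 (delete idx 1 = 'i'): "diicij" -> "dicij"
Op 4 (replace idx 1: 'i' -> 'a'): "dicij" -> "dacij"
Op 5 (replace idx 4: 'j' -> 'g'): "dacij" -> "dacig"
Op 6 (replace idx 3: 'i' -> 'c'): "dacig" -> "daccg"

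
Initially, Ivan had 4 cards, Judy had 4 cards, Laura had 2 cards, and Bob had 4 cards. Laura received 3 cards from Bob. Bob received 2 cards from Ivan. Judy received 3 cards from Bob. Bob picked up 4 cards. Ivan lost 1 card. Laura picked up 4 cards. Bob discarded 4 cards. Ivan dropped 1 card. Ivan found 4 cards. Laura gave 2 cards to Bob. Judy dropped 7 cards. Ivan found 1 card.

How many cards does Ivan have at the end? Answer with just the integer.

Tracking counts step by step:
Start: Ivan=4, Judy=4, Laura=2, Bob=4
Event 1 (Bob -> Laura, 3): Bob: 4 -> 1, Laura: 2 -> 5. State: Ivan=4, Judy=4, Laura=5, Bob=1
Event 2 (Ivan -> Bob, 2): Ivan: 4 -> 2, Bob: 1 -> 3. State: Ivan=2, Judy=4, Laura=5, Bob=3
Event 3 (Bob -> Judy, 3): Bob: 3 -> 0, Judy: 4 -> 7. State: Ivan=2, Judy=7, Laura=5, Bob=0
Event 4 (Bob +4): Bob: 0 -> 4. State: Ivan=2, Judy=7, Laura=5, Bob=4
Event 5 (Ivan -1): Ivan: 2 -> 1. State: Ivan=1, Judy=7, Laura=5, Bob=4
Event 6 (Laura +4): Laura: 5 -> 9. State: Ivan=1, Judy=7, Laura=9, Bob=4
Event 7 (Bob -4): Bob: 4 -> 0. State: Ivan=1, Judy=7, Laura=9, Bob=0
Event 8 (Ivan -1): Ivan: 1 -> 0. State: Ivan=0, Judy=7, Laura=9, Bob=0
Event 9 (Ivan +4): Ivan: 0 -> 4. State: Ivan=4, Judy=7, Laura=9, Bob=0
Event 10 (Laura -> Bob, 2): Laura: 9 -> 7, Bob: 0 -> 2. State: Ivan=4, Judy=7, Laura=7, Bob=2
Event 11 (Judy -7): Judy: 7 -> 0. State: Ivan=4, Judy=0, Laura=7, Bob=2
Event 12 (Ivan +1): Ivan: 4 -> 5. State: Ivan=5, Judy=0, Laura=7, Bob=2

Ivan's final count: 5

Answer: 5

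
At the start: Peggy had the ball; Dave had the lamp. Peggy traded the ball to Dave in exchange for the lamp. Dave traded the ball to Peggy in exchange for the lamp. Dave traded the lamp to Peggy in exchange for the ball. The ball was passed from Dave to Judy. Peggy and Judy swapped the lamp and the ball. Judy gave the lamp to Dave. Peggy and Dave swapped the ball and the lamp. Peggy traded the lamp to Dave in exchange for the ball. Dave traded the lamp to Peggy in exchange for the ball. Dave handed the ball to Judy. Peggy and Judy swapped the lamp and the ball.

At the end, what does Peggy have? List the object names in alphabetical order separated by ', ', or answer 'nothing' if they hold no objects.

Answer: ball

Derivation:
Tracking all object holders:
Start: ball:Peggy, lamp:Dave
Event 1 (swap ball<->lamp: now ball:Dave, lamp:Peggy). State: ball:Dave, lamp:Peggy
Event 2 (swap ball<->lamp: now ball:Peggy, lamp:Dave). State: ball:Peggy, lamp:Dave
Event 3 (swap lamp<->ball: now lamp:Peggy, ball:Dave). State: ball:Dave, lamp:Peggy
Event 4 (give ball: Dave -> Judy). State: ball:Judy, lamp:Peggy
Event 5 (swap lamp<->ball: now lamp:Judy, ball:Peggy). State: ball:Peggy, lamp:Judy
Event 6 (give lamp: Judy -> Dave). State: ball:Peggy, lamp:Dave
Event 7 (swap ball<->lamp: now ball:Dave, lamp:Peggy). State: ball:Dave, lamp:Peggy
Event 8 (swap lamp<->ball: now lamp:Dave, ball:Peggy). State: ball:Peggy, lamp:Dave
Event 9 (swap lamp<->ball: now lamp:Peggy, ball:Dave). State: ball:Dave, lamp:Peggy
Event 10 (give ball: Dave -> Judy). State: ball:Judy, lamp:Peggy
Event 11 (swap lamp<->ball: now lamp:Judy, ball:Peggy). State: ball:Peggy, lamp:Judy

Final state: ball:Peggy, lamp:Judy
Peggy holds: ball.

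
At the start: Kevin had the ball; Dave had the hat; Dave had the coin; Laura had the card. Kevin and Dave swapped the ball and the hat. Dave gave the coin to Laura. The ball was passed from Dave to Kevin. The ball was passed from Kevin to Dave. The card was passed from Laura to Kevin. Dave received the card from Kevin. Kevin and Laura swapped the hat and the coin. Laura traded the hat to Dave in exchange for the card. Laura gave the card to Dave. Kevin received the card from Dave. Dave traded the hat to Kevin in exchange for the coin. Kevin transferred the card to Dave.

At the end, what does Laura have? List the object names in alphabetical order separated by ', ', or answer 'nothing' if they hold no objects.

Answer: nothing

Derivation:
Tracking all object holders:
Start: ball:Kevin, hat:Dave, coin:Dave, card:Laura
Event 1 (swap ball<->hat: now ball:Dave, hat:Kevin). State: ball:Dave, hat:Kevin, coin:Dave, card:Laura
Event 2 (give coin: Dave -> Laura). State: ball:Dave, hat:Kevin, coin:Laura, card:Laura
Event 3 (give ball: Dave -> Kevin). State: ball:Kevin, hat:Kevin, coin:Laura, card:Laura
Event 4 (give ball: Kevin -> Dave). State: ball:Dave, hat:Kevin, coin:Laura, card:Laura
Event 5 (give card: Laura -> Kevin). State: ball:Dave, hat:Kevin, coin:Laura, card:Kevin
Event 6 (give card: Kevin -> Dave). State: ball:Dave, hat:Kevin, coin:Laura, card:Dave
Event 7 (swap hat<->coin: now hat:Laura, coin:Kevin). State: ball:Dave, hat:Laura, coin:Kevin, card:Dave
Event 8 (swap hat<->card: now hat:Dave, card:Laura). State: ball:Dave, hat:Dave, coin:Kevin, card:Laura
Event 9 (give card: Laura -> Dave). State: ball:Dave, hat:Dave, coin:Kevin, card:Dave
Event 10 (give card: Dave -> Kevin). State: ball:Dave, hat:Dave, coin:Kevin, card:Kevin
Event 11 (swap hat<->coin: now hat:Kevin, coin:Dave). State: ball:Dave, hat:Kevin, coin:Dave, card:Kevin
Event 12 (give card: Kevin -> Dave). State: ball:Dave, hat:Kevin, coin:Dave, card:Dave

Final state: ball:Dave, hat:Kevin, coin:Dave, card:Dave
Laura holds: (nothing).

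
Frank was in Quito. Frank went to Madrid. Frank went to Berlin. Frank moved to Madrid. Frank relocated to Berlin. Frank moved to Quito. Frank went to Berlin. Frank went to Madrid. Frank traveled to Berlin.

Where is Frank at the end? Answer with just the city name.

Tracking Frank's location:
Start: Frank is in Quito.
After move 1: Quito -> Madrid. Frank is in Madrid.
After move 2: Madrid -> Berlin. Frank is in Berlin.
After move 3: Berlin -> Madrid. Frank is in Madrid.
After move 4: Madrid -> Berlin. Frank is in Berlin.
After move 5: Berlin -> Quito. Frank is in Quito.
After move 6: Quito -> Berlin. Frank is in Berlin.
After move 7: Berlin -> Madrid. Frank is in Madrid.
After move 8: Madrid -> Berlin. Frank is in Berlin.

Answer: Berlin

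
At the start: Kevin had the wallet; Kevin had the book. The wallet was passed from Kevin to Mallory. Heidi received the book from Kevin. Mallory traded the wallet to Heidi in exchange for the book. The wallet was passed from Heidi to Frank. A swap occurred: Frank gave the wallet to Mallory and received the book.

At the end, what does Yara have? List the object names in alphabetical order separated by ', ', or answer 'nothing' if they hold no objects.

Answer: nothing

Derivation:
Tracking all object holders:
Start: wallet:Kevin, book:Kevin
Event 1 (give wallet: Kevin -> Mallory). State: wallet:Mallory, book:Kevin
Event 2 (give book: Kevin -> Heidi). State: wallet:Mallory, book:Heidi
Event 3 (swap wallet<->book: now wallet:Heidi, book:Mallory). State: wallet:Heidi, book:Mallory
Event 4 (give wallet: Heidi -> Frank). State: wallet:Frank, book:Mallory
Event 5 (swap wallet<->book: now wallet:Mallory, book:Frank). State: wallet:Mallory, book:Frank

Final state: wallet:Mallory, book:Frank
Yara holds: (nothing).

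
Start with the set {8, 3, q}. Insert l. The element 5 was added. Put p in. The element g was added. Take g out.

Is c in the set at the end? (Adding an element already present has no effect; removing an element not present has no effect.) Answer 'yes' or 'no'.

Answer: no

Derivation:
Tracking the set through each operation:
Start: {3, 8, q}
Event 1 (add l): added. Set: {3, 8, l, q}
Event 2 (add 5): added. Set: {3, 5, 8, l, q}
Event 3 (add p): added. Set: {3, 5, 8, l, p, q}
Event 4 (add g): added. Set: {3, 5, 8, g, l, p, q}
Event 5 (remove g): removed. Set: {3, 5, 8, l, p, q}

Final set: {3, 5, 8, l, p, q} (size 6)
c is NOT in the final set.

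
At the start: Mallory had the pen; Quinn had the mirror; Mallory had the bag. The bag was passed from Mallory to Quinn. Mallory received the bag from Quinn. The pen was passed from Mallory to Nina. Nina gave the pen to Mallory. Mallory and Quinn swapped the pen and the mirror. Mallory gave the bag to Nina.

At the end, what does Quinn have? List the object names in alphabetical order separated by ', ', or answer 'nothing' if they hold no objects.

Answer: pen

Derivation:
Tracking all object holders:
Start: pen:Mallory, mirror:Quinn, bag:Mallory
Event 1 (give bag: Mallory -> Quinn). State: pen:Mallory, mirror:Quinn, bag:Quinn
Event 2 (give bag: Quinn -> Mallory). State: pen:Mallory, mirror:Quinn, bag:Mallory
Event 3 (give pen: Mallory -> Nina). State: pen:Nina, mirror:Quinn, bag:Mallory
Event 4 (give pen: Nina -> Mallory). State: pen:Mallory, mirror:Quinn, bag:Mallory
Event 5 (swap pen<->mirror: now pen:Quinn, mirror:Mallory). State: pen:Quinn, mirror:Mallory, bag:Mallory
Event 6 (give bag: Mallory -> Nina). State: pen:Quinn, mirror:Mallory, bag:Nina

Final state: pen:Quinn, mirror:Mallory, bag:Nina
Quinn holds: pen.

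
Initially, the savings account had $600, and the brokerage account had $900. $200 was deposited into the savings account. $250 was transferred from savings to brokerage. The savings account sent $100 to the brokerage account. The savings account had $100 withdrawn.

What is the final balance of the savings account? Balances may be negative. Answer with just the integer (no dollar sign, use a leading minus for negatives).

Tracking account balances step by step:
Start: savings=600, brokerage=900
Event 1 (deposit 200 to savings): savings: 600 + 200 = 800. Balances: savings=800, brokerage=900
Event 2 (transfer 250 savings -> brokerage): savings: 800 - 250 = 550, brokerage: 900 + 250 = 1150. Balances: savings=550, brokerage=1150
Event 3 (transfer 100 savings -> brokerage): savings: 550 - 100 = 450, brokerage: 1150 + 100 = 1250. Balances: savings=450, brokerage=1250
Event 4 (withdraw 100 from savings): savings: 450 - 100 = 350. Balances: savings=350, brokerage=1250

Final balance of savings: 350

Answer: 350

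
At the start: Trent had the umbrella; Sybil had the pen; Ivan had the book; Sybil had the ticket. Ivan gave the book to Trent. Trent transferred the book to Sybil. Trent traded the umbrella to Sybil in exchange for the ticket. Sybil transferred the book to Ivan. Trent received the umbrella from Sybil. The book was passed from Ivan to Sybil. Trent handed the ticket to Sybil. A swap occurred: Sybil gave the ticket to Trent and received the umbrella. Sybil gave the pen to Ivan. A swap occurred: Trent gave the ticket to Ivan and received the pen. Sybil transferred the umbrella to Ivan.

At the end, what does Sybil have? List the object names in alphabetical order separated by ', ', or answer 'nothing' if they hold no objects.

Tracking all object holders:
Start: umbrella:Trent, pen:Sybil, book:Ivan, ticket:Sybil
Event 1 (give book: Ivan -> Trent). State: umbrella:Trent, pen:Sybil, book:Trent, ticket:Sybil
Event 2 (give book: Trent -> Sybil). State: umbrella:Trent, pen:Sybil, book:Sybil, ticket:Sybil
Event 3 (swap umbrella<->ticket: now umbrella:Sybil, ticket:Trent). State: umbrella:Sybil, pen:Sybil, book:Sybil, ticket:Trent
Event 4 (give book: Sybil -> Ivan). State: umbrella:Sybil, pen:Sybil, book:Ivan, ticket:Trent
Event 5 (give umbrella: Sybil -> Trent). State: umbrella:Trent, pen:Sybil, book:Ivan, ticket:Trent
Event 6 (give book: Ivan -> Sybil). State: umbrella:Trent, pen:Sybil, book:Sybil, ticket:Trent
Event 7 (give ticket: Trent -> Sybil). State: umbrella:Trent, pen:Sybil, book:Sybil, ticket:Sybil
Event 8 (swap ticket<->umbrella: now ticket:Trent, umbrella:Sybil). State: umbrella:Sybil, pen:Sybil, book:Sybil, ticket:Trent
Event 9 (give pen: Sybil -> Ivan). State: umbrella:Sybil, pen:Ivan, book:Sybil, ticket:Trent
Event 10 (swap ticket<->pen: now ticket:Ivan, pen:Trent). State: umbrella:Sybil, pen:Trent, book:Sybil, ticket:Ivan
Event 11 (give umbrella: Sybil -> Ivan). State: umbrella:Ivan, pen:Trent, book:Sybil, ticket:Ivan

Final state: umbrella:Ivan, pen:Trent, book:Sybil, ticket:Ivan
Sybil holds: book.

Answer: book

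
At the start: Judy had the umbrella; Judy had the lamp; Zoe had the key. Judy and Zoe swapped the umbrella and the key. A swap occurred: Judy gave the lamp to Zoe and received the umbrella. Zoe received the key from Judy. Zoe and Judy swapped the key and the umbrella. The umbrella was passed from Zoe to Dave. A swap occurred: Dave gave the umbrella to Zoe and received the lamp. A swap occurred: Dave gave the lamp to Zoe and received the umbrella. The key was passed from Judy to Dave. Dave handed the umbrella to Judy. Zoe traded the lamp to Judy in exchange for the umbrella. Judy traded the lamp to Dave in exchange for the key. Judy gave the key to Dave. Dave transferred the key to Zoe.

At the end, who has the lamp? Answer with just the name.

Answer: Dave

Derivation:
Tracking all object holders:
Start: umbrella:Judy, lamp:Judy, key:Zoe
Event 1 (swap umbrella<->key: now umbrella:Zoe, key:Judy). State: umbrella:Zoe, lamp:Judy, key:Judy
Event 2 (swap lamp<->umbrella: now lamp:Zoe, umbrella:Judy). State: umbrella:Judy, lamp:Zoe, key:Judy
Event 3 (give key: Judy -> Zoe). State: umbrella:Judy, lamp:Zoe, key:Zoe
Event 4 (swap key<->umbrella: now key:Judy, umbrella:Zoe). State: umbrella:Zoe, lamp:Zoe, key:Judy
Event 5 (give umbrella: Zoe -> Dave). State: umbrella:Dave, lamp:Zoe, key:Judy
Event 6 (swap umbrella<->lamp: now umbrella:Zoe, lamp:Dave). State: umbrella:Zoe, lamp:Dave, key:Judy
Event 7 (swap lamp<->umbrella: now lamp:Zoe, umbrella:Dave). State: umbrella:Dave, lamp:Zoe, key:Judy
Event 8 (give key: Judy -> Dave). State: umbrella:Dave, lamp:Zoe, key:Dave
Event 9 (give umbrella: Dave -> Judy). State: umbrella:Judy, lamp:Zoe, key:Dave
Event 10 (swap lamp<->umbrella: now lamp:Judy, umbrella:Zoe). State: umbrella:Zoe, lamp:Judy, key:Dave
Event 11 (swap lamp<->key: now lamp:Dave, key:Judy). State: umbrella:Zoe, lamp:Dave, key:Judy
Event 12 (give key: Judy -> Dave). State: umbrella:Zoe, lamp:Dave, key:Dave
Event 13 (give key: Dave -> Zoe). State: umbrella:Zoe, lamp:Dave, key:Zoe

Final state: umbrella:Zoe, lamp:Dave, key:Zoe
The lamp is held by Dave.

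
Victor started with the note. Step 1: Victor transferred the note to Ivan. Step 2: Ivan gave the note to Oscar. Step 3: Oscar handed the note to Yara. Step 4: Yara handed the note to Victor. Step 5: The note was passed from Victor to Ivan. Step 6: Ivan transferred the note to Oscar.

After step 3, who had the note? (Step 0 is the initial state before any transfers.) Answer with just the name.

Tracking the note holder through step 3:
After step 0 (start): Victor
After step 1: Ivan
After step 2: Oscar
After step 3: Yara

At step 3, the holder is Yara.

Answer: Yara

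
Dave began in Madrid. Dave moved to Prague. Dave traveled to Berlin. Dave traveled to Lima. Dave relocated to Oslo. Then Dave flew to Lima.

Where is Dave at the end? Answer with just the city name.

Tracking Dave's location:
Start: Dave is in Madrid.
After move 1: Madrid -> Prague. Dave is in Prague.
After move 2: Prague -> Berlin. Dave is in Berlin.
After move 3: Berlin -> Lima. Dave is in Lima.
After move 4: Lima -> Oslo. Dave is in Oslo.
After move 5: Oslo -> Lima. Dave is in Lima.

Answer: Lima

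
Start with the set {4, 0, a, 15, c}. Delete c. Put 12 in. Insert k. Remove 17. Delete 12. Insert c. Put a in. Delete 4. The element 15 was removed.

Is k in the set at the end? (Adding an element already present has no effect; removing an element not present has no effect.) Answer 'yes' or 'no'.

Tracking the set through each operation:
Start: {0, 15, 4, a, c}
Event 1 (remove c): removed. Set: {0, 15, 4, a}
Event 2 (add 12): added. Set: {0, 12, 15, 4, a}
Event 3 (add k): added. Set: {0, 12, 15, 4, a, k}
Event 4 (remove 17): not present, no change. Set: {0, 12, 15, 4, a, k}
Event 5 (remove 12): removed. Set: {0, 15, 4, a, k}
Event 6 (add c): added. Set: {0, 15, 4, a, c, k}
Event 7 (add a): already present, no change. Set: {0, 15, 4, a, c, k}
Event 8 (remove 4): removed. Set: {0, 15, a, c, k}
Event 9 (remove 15): removed. Set: {0, a, c, k}

Final set: {0, a, c, k} (size 4)
k is in the final set.

Answer: yes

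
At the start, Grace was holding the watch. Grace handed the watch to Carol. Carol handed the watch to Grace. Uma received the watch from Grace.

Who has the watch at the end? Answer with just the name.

Tracking the watch through each event:
Start: Grace has the watch.
After event 1: Carol has the watch.
After event 2: Grace has the watch.
After event 3: Uma has the watch.

Answer: Uma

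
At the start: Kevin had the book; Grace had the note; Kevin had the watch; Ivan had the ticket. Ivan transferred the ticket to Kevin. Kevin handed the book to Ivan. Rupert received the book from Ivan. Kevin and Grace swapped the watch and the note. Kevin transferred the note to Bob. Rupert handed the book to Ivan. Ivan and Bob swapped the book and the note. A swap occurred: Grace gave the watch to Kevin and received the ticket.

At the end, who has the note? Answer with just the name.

Tracking all object holders:
Start: book:Kevin, note:Grace, watch:Kevin, ticket:Ivan
Event 1 (give ticket: Ivan -> Kevin). State: book:Kevin, note:Grace, watch:Kevin, ticket:Kevin
Event 2 (give book: Kevin -> Ivan). State: book:Ivan, note:Grace, watch:Kevin, ticket:Kevin
Event 3 (give book: Ivan -> Rupert). State: book:Rupert, note:Grace, watch:Kevin, ticket:Kevin
Event 4 (swap watch<->note: now watch:Grace, note:Kevin). State: book:Rupert, note:Kevin, watch:Grace, ticket:Kevin
Event 5 (give note: Kevin -> Bob). State: book:Rupert, note:Bob, watch:Grace, ticket:Kevin
Event 6 (give book: Rupert -> Ivan). State: book:Ivan, note:Bob, watch:Grace, ticket:Kevin
Event 7 (swap book<->note: now book:Bob, note:Ivan). State: book:Bob, note:Ivan, watch:Grace, ticket:Kevin
Event 8 (swap watch<->ticket: now watch:Kevin, ticket:Grace). State: book:Bob, note:Ivan, watch:Kevin, ticket:Grace

Final state: book:Bob, note:Ivan, watch:Kevin, ticket:Grace
The note is held by Ivan.

Answer: Ivan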